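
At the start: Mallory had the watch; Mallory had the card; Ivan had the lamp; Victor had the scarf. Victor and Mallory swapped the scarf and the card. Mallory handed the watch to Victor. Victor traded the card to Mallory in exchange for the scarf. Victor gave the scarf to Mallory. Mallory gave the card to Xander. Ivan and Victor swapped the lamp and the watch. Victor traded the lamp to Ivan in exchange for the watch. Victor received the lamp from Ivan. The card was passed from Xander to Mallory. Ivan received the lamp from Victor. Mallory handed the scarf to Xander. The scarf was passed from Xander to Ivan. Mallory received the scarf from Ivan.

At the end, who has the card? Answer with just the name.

Tracking all object holders:
Start: watch:Mallory, card:Mallory, lamp:Ivan, scarf:Victor
Event 1 (swap scarf<->card: now scarf:Mallory, card:Victor). State: watch:Mallory, card:Victor, lamp:Ivan, scarf:Mallory
Event 2 (give watch: Mallory -> Victor). State: watch:Victor, card:Victor, lamp:Ivan, scarf:Mallory
Event 3 (swap card<->scarf: now card:Mallory, scarf:Victor). State: watch:Victor, card:Mallory, lamp:Ivan, scarf:Victor
Event 4 (give scarf: Victor -> Mallory). State: watch:Victor, card:Mallory, lamp:Ivan, scarf:Mallory
Event 5 (give card: Mallory -> Xander). State: watch:Victor, card:Xander, lamp:Ivan, scarf:Mallory
Event 6 (swap lamp<->watch: now lamp:Victor, watch:Ivan). State: watch:Ivan, card:Xander, lamp:Victor, scarf:Mallory
Event 7 (swap lamp<->watch: now lamp:Ivan, watch:Victor). State: watch:Victor, card:Xander, lamp:Ivan, scarf:Mallory
Event 8 (give lamp: Ivan -> Victor). State: watch:Victor, card:Xander, lamp:Victor, scarf:Mallory
Event 9 (give card: Xander -> Mallory). State: watch:Victor, card:Mallory, lamp:Victor, scarf:Mallory
Event 10 (give lamp: Victor -> Ivan). State: watch:Victor, card:Mallory, lamp:Ivan, scarf:Mallory
Event 11 (give scarf: Mallory -> Xander). State: watch:Victor, card:Mallory, lamp:Ivan, scarf:Xander
Event 12 (give scarf: Xander -> Ivan). State: watch:Victor, card:Mallory, lamp:Ivan, scarf:Ivan
Event 13 (give scarf: Ivan -> Mallory). State: watch:Victor, card:Mallory, lamp:Ivan, scarf:Mallory

Final state: watch:Victor, card:Mallory, lamp:Ivan, scarf:Mallory
The card is held by Mallory.

Answer: Mallory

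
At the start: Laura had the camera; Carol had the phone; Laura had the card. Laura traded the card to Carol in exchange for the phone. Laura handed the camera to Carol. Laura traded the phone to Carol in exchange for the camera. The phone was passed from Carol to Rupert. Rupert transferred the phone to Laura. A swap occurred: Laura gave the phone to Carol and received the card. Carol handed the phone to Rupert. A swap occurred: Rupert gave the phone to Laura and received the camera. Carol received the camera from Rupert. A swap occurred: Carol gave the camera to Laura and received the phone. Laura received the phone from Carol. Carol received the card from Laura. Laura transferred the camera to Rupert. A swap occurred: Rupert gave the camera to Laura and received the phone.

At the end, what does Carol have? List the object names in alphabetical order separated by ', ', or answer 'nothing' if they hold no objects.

Tracking all object holders:
Start: camera:Laura, phone:Carol, card:Laura
Event 1 (swap card<->phone: now card:Carol, phone:Laura). State: camera:Laura, phone:Laura, card:Carol
Event 2 (give camera: Laura -> Carol). State: camera:Carol, phone:Laura, card:Carol
Event 3 (swap phone<->camera: now phone:Carol, camera:Laura). State: camera:Laura, phone:Carol, card:Carol
Event 4 (give phone: Carol -> Rupert). State: camera:Laura, phone:Rupert, card:Carol
Event 5 (give phone: Rupert -> Laura). State: camera:Laura, phone:Laura, card:Carol
Event 6 (swap phone<->card: now phone:Carol, card:Laura). State: camera:Laura, phone:Carol, card:Laura
Event 7 (give phone: Carol -> Rupert). State: camera:Laura, phone:Rupert, card:Laura
Event 8 (swap phone<->camera: now phone:Laura, camera:Rupert). State: camera:Rupert, phone:Laura, card:Laura
Event 9 (give camera: Rupert -> Carol). State: camera:Carol, phone:Laura, card:Laura
Event 10 (swap camera<->phone: now camera:Laura, phone:Carol). State: camera:Laura, phone:Carol, card:Laura
Event 11 (give phone: Carol -> Laura). State: camera:Laura, phone:Laura, card:Laura
Event 12 (give card: Laura -> Carol). State: camera:Laura, phone:Laura, card:Carol
Event 13 (give camera: Laura -> Rupert). State: camera:Rupert, phone:Laura, card:Carol
Event 14 (swap camera<->phone: now camera:Laura, phone:Rupert). State: camera:Laura, phone:Rupert, card:Carol

Final state: camera:Laura, phone:Rupert, card:Carol
Carol holds: card.

Answer: card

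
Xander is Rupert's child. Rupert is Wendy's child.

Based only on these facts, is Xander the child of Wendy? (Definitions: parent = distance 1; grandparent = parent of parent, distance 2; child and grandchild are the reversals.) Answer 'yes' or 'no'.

Answer: no

Derivation:
Reconstructing the parent chain from the given facts:
  Wendy -> Rupert -> Xander
(each arrow means 'parent of the next')
Positions in the chain (0 = top):
  position of Wendy: 0
  position of Rupert: 1
  position of Xander: 2

Xander is at position 2, Wendy is at position 0; signed distance (j - i) = -2.
'child' requires j - i = -1. Actual distance is -2, so the relation does NOT hold.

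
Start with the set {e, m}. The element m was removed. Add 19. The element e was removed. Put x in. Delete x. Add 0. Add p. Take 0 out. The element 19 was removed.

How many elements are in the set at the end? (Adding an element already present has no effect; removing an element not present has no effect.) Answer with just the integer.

Answer: 1

Derivation:
Tracking the set through each operation:
Start: {e, m}
Event 1 (remove m): removed. Set: {e}
Event 2 (add 19): added. Set: {19, e}
Event 3 (remove e): removed. Set: {19}
Event 4 (add x): added. Set: {19, x}
Event 5 (remove x): removed. Set: {19}
Event 6 (add 0): added. Set: {0, 19}
Event 7 (add p): added. Set: {0, 19, p}
Event 8 (remove 0): removed. Set: {19, p}
Event 9 (remove 19): removed. Set: {p}

Final set: {p} (size 1)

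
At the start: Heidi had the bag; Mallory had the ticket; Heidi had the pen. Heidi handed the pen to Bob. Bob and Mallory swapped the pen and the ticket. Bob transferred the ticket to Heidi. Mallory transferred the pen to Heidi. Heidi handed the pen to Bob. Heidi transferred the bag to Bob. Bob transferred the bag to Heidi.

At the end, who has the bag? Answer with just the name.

Tracking all object holders:
Start: bag:Heidi, ticket:Mallory, pen:Heidi
Event 1 (give pen: Heidi -> Bob). State: bag:Heidi, ticket:Mallory, pen:Bob
Event 2 (swap pen<->ticket: now pen:Mallory, ticket:Bob). State: bag:Heidi, ticket:Bob, pen:Mallory
Event 3 (give ticket: Bob -> Heidi). State: bag:Heidi, ticket:Heidi, pen:Mallory
Event 4 (give pen: Mallory -> Heidi). State: bag:Heidi, ticket:Heidi, pen:Heidi
Event 5 (give pen: Heidi -> Bob). State: bag:Heidi, ticket:Heidi, pen:Bob
Event 6 (give bag: Heidi -> Bob). State: bag:Bob, ticket:Heidi, pen:Bob
Event 7 (give bag: Bob -> Heidi). State: bag:Heidi, ticket:Heidi, pen:Bob

Final state: bag:Heidi, ticket:Heidi, pen:Bob
The bag is held by Heidi.

Answer: Heidi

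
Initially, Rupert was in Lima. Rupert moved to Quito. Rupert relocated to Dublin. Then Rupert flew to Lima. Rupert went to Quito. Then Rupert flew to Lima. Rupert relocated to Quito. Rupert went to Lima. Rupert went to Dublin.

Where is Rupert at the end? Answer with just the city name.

Answer: Dublin

Derivation:
Tracking Rupert's location:
Start: Rupert is in Lima.
After move 1: Lima -> Quito. Rupert is in Quito.
After move 2: Quito -> Dublin. Rupert is in Dublin.
After move 3: Dublin -> Lima. Rupert is in Lima.
After move 4: Lima -> Quito. Rupert is in Quito.
After move 5: Quito -> Lima. Rupert is in Lima.
After move 6: Lima -> Quito. Rupert is in Quito.
After move 7: Quito -> Lima. Rupert is in Lima.
After move 8: Lima -> Dublin. Rupert is in Dublin.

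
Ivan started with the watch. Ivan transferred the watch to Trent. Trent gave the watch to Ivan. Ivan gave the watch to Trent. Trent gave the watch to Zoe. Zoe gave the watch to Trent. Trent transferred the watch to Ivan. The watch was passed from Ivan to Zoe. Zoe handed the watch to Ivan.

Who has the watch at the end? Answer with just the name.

Tracking the watch through each event:
Start: Ivan has the watch.
After event 1: Trent has the watch.
After event 2: Ivan has the watch.
After event 3: Trent has the watch.
After event 4: Zoe has the watch.
After event 5: Trent has the watch.
After event 6: Ivan has the watch.
After event 7: Zoe has the watch.
After event 8: Ivan has the watch.

Answer: Ivan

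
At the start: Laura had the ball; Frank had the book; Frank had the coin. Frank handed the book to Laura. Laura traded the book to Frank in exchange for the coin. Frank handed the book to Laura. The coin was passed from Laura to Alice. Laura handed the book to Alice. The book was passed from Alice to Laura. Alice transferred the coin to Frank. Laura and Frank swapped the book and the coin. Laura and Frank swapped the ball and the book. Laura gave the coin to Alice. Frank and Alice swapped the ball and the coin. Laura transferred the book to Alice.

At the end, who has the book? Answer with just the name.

Answer: Alice

Derivation:
Tracking all object holders:
Start: ball:Laura, book:Frank, coin:Frank
Event 1 (give book: Frank -> Laura). State: ball:Laura, book:Laura, coin:Frank
Event 2 (swap book<->coin: now book:Frank, coin:Laura). State: ball:Laura, book:Frank, coin:Laura
Event 3 (give book: Frank -> Laura). State: ball:Laura, book:Laura, coin:Laura
Event 4 (give coin: Laura -> Alice). State: ball:Laura, book:Laura, coin:Alice
Event 5 (give book: Laura -> Alice). State: ball:Laura, book:Alice, coin:Alice
Event 6 (give book: Alice -> Laura). State: ball:Laura, book:Laura, coin:Alice
Event 7 (give coin: Alice -> Frank). State: ball:Laura, book:Laura, coin:Frank
Event 8 (swap book<->coin: now book:Frank, coin:Laura). State: ball:Laura, book:Frank, coin:Laura
Event 9 (swap ball<->book: now ball:Frank, book:Laura). State: ball:Frank, book:Laura, coin:Laura
Event 10 (give coin: Laura -> Alice). State: ball:Frank, book:Laura, coin:Alice
Event 11 (swap ball<->coin: now ball:Alice, coin:Frank). State: ball:Alice, book:Laura, coin:Frank
Event 12 (give book: Laura -> Alice). State: ball:Alice, book:Alice, coin:Frank

Final state: ball:Alice, book:Alice, coin:Frank
The book is held by Alice.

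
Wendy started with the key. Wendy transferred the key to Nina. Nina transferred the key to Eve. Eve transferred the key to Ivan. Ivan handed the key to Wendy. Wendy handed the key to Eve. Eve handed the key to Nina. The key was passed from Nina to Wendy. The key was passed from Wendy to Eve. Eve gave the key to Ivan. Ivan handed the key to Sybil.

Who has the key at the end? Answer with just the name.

Tracking the key through each event:
Start: Wendy has the key.
After event 1: Nina has the key.
After event 2: Eve has the key.
After event 3: Ivan has the key.
After event 4: Wendy has the key.
After event 5: Eve has the key.
After event 6: Nina has the key.
After event 7: Wendy has the key.
After event 8: Eve has the key.
After event 9: Ivan has the key.
After event 10: Sybil has the key.

Answer: Sybil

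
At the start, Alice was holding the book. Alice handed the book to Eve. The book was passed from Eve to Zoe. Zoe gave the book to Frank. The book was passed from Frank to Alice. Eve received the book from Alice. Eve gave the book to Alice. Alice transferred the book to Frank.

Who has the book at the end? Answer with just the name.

Answer: Frank

Derivation:
Tracking the book through each event:
Start: Alice has the book.
After event 1: Eve has the book.
After event 2: Zoe has the book.
After event 3: Frank has the book.
After event 4: Alice has the book.
After event 5: Eve has the book.
After event 6: Alice has the book.
After event 7: Frank has the book.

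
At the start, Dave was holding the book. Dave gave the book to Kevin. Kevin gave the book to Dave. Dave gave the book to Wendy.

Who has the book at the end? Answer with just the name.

Tracking the book through each event:
Start: Dave has the book.
After event 1: Kevin has the book.
After event 2: Dave has the book.
After event 3: Wendy has the book.

Answer: Wendy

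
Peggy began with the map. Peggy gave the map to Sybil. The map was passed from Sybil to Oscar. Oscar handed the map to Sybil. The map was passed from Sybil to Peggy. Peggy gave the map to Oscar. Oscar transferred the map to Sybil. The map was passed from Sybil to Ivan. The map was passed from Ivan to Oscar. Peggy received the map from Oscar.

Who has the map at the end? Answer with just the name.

Tracking the map through each event:
Start: Peggy has the map.
After event 1: Sybil has the map.
After event 2: Oscar has the map.
After event 3: Sybil has the map.
After event 4: Peggy has the map.
After event 5: Oscar has the map.
After event 6: Sybil has the map.
After event 7: Ivan has the map.
After event 8: Oscar has the map.
After event 9: Peggy has the map.

Answer: Peggy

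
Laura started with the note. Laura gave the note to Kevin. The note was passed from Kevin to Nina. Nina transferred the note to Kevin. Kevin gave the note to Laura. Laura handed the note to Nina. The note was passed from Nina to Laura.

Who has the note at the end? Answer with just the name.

Answer: Laura

Derivation:
Tracking the note through each event:
Start: Laura has the note.
After event 1: Kevin has the note.
After event 2: Nina has the note.
After event 3: Kevin has the note.
After event 4: Laura has the note.
After event 5: Nina has the note.
After event 6: Laura has the note.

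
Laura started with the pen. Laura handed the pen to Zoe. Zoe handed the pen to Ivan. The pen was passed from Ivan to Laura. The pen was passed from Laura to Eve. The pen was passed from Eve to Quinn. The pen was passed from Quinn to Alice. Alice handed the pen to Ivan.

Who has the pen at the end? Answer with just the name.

Answer: Ivan

Derivation:
Tracking the pen through each event:
Start: Laura has the pen.
After event 1: Zoe has the pen.
After event 2: Ivan has the pen.
After event 3: Laura has the pen.
After event 4: Eve has the pen.
After event 5: Quinn has the pen.
After event 6: Alice has the pen.
After event 7: Ivan has the pen.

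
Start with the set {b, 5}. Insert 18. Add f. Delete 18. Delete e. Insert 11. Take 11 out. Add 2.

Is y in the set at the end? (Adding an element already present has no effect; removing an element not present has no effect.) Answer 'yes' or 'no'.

Answer: no

Derivation:
Tracking the set through each operation:
Start: {5, b}
Event 1 (add 18): added. Set: {18, 5, b}
Event 2 (add f): added. Set: {18, 5, b, f}
Event 3 (remove 18): removed. Set: {5, b, f}
Event 4 (remove e): not present, no change. Set: {5, b, f}
Event 5 (add 11): added. Set: {11, 5, b, f}
Event 6 (remove 11): removed. Set: {5, b, f}
Event 7 (add 2): added. Set: {2, 5, b, f}

Final set: {2, 5, b, f} (size 4)
y is NOT in the final set.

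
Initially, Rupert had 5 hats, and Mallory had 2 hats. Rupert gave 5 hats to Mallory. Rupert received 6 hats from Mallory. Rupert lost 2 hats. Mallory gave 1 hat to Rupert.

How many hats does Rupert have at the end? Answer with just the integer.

Answer: 5

Derivation:
Tracking counts step by step:
Start: Rupert=5, Mallory=2
Event 1 (Rupert -> Mallory, 5): Rupert: 5 -> 0, Mallory: 2 -> 7. State: Rupert=0, Mallory=7
Event 2 (Mallory -> Rupert, 6): Mallory: 7 -> 1, Rupert: 0 -> 6. State: Rupert=6, Mallory=1
Event 3 (Rupert -2): Rupert: 6 -> 4. State: Rupert=4, Mallory=1
Event 4 (Mallory -> Rupert, 1): Mallory: 1 -> 0, Rupert: 4 -> 5. State: Rupert=5, Mallory=0

Rupert's final count: 5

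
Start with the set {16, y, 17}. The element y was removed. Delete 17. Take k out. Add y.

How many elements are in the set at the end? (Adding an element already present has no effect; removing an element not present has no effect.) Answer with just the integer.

Tracking the set through each operation:
Start: {16, 17, y}
Event 1 (remove y): removed. Set: {16, 17}
Event 2 (remove 17): removed. Set: {16}
Event 3 (remove k): not present, no change. Set: {16}
Event 4 (add y): added. Set: {16, y}

Final set: {16, y} (size 2)

Answer: 2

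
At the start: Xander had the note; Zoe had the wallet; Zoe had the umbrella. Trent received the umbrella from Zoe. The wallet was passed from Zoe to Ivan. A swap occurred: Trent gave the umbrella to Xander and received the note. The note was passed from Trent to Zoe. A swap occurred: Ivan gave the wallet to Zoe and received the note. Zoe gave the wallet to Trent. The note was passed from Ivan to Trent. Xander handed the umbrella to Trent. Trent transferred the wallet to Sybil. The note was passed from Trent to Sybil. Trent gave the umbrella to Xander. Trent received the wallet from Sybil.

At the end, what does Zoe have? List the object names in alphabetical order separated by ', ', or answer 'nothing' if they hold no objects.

Tracking all object holders:
Start: note:Xander, wallet:Zoe, umbrella:Zoe
Event 1 (give umbrella: Zoe -> Trent). State: note:Xander, wallet:Zoe, umbrella:Trent
Event 2 (give wallet: Zoe -> Ivan). State: note:Xander, wallet:Ivan, umbrella:Trent
Event 3 (swap umbrella<->note: now umbrella:Xander, note:Trent). State: note:Trent, wallet:Ivan, umbrella:Xander
Event 4 (give note: Trent -> Zoe). State: note:Zoe, wallet:Ivan, umbrella:Xander
Event 5 (swap wallet<->note: now wallet:Zoe, note:Ivan). State: note:Ivan, wallet:Zoe, umbrella:Xander
Event 6 (give wallet: Zoe -> Trent). State: note:Ivan, wallet:Trent, umbrella:Xander
Event 7 (give note: Ivan -> Trent). State: note:Trent, wallet:Trent, umbrella:Xander
Event 8 (give umbrella: Xander -> Trent). State: note:Trent, wallet:Trent, umbrella:Trent
Event 9 (give wallet: Trent -> Sybil). State: note:Trent, wallet:Sybil, umbrella:Trent
Event 10 (give note: Trent -> Sybil). State: note:Sybil, wallet:Sybil, umbrella:Trent
Event 11 (give umbrella: Trent -> Xander). State: note:Sybil, wallet:Sybil, umbrella:Xander
Event 12 (give wallet: Sybil -> Trent). State: note:Sybil, wallet:Trent, umbrella:Xander

Final state: note:Sybil, wallet:Trent, umbrella:Xander
Zoe holds: (nothing).

Answer: nothing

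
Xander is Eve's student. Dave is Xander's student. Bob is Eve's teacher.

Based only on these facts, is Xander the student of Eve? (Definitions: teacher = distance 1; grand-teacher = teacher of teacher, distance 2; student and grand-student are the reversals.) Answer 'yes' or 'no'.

Reconstructing the teacher chain from the given facts:
  Bob -> Eve -> Xander -> Dave
(each arrow means 'teacher of the next')
Positions in the chain (0 = top):
  position of Bob: 0
  position of Eve: 1
  position of Xander: 2
  position of Dave: 3

Xander is at position 2, Eve is at position 1; signed distance (j - i) = -1.
'student' requires j - i = -1. Actual distance is -1, so the relation HOLDS.

Answer: yes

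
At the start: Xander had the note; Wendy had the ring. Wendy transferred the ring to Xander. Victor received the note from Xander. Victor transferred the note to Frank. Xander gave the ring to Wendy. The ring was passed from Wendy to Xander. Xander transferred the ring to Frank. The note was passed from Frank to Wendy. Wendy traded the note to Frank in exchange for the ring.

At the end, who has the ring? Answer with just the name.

Answer: Wendy

Derivation:
Tracking all object holders:
Start: note:Xander, ring:Wendy
Event 1 (give ring: Wendy -> Xander). State: note:Xander, ring:Xander
Event 2 (give note: Xander -> Victor). State: note:Victor, ring:Xander
Event 3 (give note: Victor -> Frank). State: note:Frank, ring:Xander
Event 4 (give ring: Xander -> Wendy). State: note:Frank, ring:Wendy
Event 5 (give ring: Wendy -> Xander). State: note:Frank, ring:Xander
Event 6 (give ring: Xander -> Frank). State: note:Frank, ring:Frank
Event 7 (give note: Frank -> Wendy). State: note:Wendy, ring:Frank
Event 8 (swap note<->ring: now note:Frank, ring:Wendy). State: note:Frank, ring:Wendy

Final state: note:Frank, ring:Wendy
The ring is held by Wendy.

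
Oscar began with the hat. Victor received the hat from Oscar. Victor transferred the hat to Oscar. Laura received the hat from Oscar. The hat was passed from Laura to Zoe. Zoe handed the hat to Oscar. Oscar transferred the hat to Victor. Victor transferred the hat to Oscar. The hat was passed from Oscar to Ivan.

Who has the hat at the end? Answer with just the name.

Answer: Ivan

Derivation:
Tracking the hat through each event:
Start: Oscar has the hat.
After event 1: Victor has the hat.
After event 2: Oscar has the hat.
After event 3: Laura has the hat.
After event 4: Zoe has the hat.
After event 5: Oscar has the hat.
After event 6: Victor has the hat.
After event 7: Oscar has the hat.
After event 8: Ivan has the hat.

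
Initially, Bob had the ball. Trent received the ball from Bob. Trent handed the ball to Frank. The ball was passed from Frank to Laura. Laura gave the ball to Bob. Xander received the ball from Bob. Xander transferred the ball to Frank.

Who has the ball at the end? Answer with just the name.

Answer: Frank

Derivation:
Tracking the ball through each event:
Start: Bob has the ball.
After event 1: Trent has the ball.
After event 2: Frank has the ball.
After event 3: Laura has the ball.
After event 4: Bob has the ball.
After event 5: Xander has the ball.
After event 6: Frank has the ball.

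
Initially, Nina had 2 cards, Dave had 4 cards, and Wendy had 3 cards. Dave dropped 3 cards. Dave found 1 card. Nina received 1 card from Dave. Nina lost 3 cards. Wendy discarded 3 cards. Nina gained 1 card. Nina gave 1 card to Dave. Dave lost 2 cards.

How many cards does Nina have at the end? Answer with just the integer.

Tracking counts step by step:
Start: Nina=2, Dave=4, Wendy=3
Event 1 (Dave -3): Dave: 4 -> 1. State: Nina=2, Dave=1, Wendy=3
Event 2 (Dave +1): Dave: 1 -> 2. State: Nina=2, Dave=2, Wendy=3
Event 3 (Dave -> Nina, 1): Dave: 2 -> 1, Nina: 2 -> 3. State: Nina=3, Dave=1, Wendy=3
Event 4 (Nina -3): Nina: 3 -> 0. State: Nina=0, Dave=1, Wendy=3
Event 5 (Wendy -3): Wendy: 3 -> 0. State: Nina=0, Dave=1, Wendy=0
Event 6 (Nina +1): Nina: 0 -> 1. State: Nina=1, Dave=1, Wendy=0
Event 7 (Nina -> Dave, 1): Nina: 1 -> 0, Dave: 1 -> 2. State: Nina=0, Dave=2, Wendy=0
Event 8 (Dave -2): Dave: 2 -> 0. State: Nina=0, Dave=0, Wendy=0

Nina's final count: 0

Answer: 0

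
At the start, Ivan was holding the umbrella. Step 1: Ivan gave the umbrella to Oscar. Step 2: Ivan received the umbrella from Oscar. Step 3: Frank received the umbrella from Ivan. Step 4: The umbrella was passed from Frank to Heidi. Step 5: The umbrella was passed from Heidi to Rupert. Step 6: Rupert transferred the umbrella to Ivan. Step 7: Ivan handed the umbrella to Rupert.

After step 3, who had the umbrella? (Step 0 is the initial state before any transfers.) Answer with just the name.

Answer: Frank

Derivation:
Tracking the umbrella holder through step 3:
After step 0 (start): Ivan
After step 1: Oscar
After step 2: Ivan
After step 3: Frank

At step 3, the holder is Frank.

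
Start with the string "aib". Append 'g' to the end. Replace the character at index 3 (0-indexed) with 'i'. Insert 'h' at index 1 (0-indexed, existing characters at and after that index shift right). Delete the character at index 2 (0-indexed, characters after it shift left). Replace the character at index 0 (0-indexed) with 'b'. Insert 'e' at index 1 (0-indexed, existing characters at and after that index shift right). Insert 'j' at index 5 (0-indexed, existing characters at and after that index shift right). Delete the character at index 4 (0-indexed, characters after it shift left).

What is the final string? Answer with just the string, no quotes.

Answer: behbj

Derivation:
Applying each edit step by step:
Start: "aib"
Op 1 (append 'g'): "aib" -> "aibg"
Op 2 (replace idx 3: 'g' -> 'i'): "aibg" -> "aibi"
Op 3 (insert 'h' at idx 1): "aibi" -> "ahibi"
Op 4 (delete idx 2 = 'i'): "ahibi" -> "ahbi"
Op 5 (replace idx 0: 'a' -> 'b'): "ahbi" -> "bhbi"
Op 6 (insert 'e' at idx 1): "bhbi" -> "behbi"
Op 7 (insert 'j' at idx 5): "behbi" -> "behbij"
Op 8 (delete idx 4 = 'i'): "behbij" -> "behbj"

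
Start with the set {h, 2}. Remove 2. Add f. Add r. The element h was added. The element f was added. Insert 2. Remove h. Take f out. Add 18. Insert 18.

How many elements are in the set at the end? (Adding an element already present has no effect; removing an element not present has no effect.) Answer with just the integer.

Tracking the set through each operation:
Start: {2, h}
Event 1 (remove 2): removed. Set: {h}
Event 2 (add f): added. Set: {f, h}
Event 3 (add r): added. Set: {f, h, r}
Event 4 (add h): already present, no change. Set: {f, h, r}
Event 5 (add f): already present, no change. Set: {f, h, r}
Event 6 (add 2): added. Set: {2, f, h, r}
Event 7 (remove h): removed. Set: {2, f, r}
Event 8 (remove f): removed. Set: {2, r}
Event 9 (add 18): added. Set: {18, 2, r}
Event 10 (add 18): already present, no change. Set: {18, 2, r}

Final set: {18, 2, r} (size 3)

Answer: 3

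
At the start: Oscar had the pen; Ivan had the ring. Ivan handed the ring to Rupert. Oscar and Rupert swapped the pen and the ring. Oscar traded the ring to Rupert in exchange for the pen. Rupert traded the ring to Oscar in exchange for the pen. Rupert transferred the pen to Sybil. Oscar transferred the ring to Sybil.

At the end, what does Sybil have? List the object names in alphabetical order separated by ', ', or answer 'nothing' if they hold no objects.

Answer: pen, ring

Derivation:
Tracking all object holders:
Start: pen:Oscar, ring:Ivan
Event 1 (give ring: Ivan -> Rupert). State: pen:Oscar, ring:Rupert
Event 2 (swap pen<->ring: now pen:Rupert, ring:Oscar). State: pen:Rupert, ring:Oscar
Event 3 (swap ring<->pen: now ring:Rupert, pen:Oscar). State: pen:Oscar, ring:Rupert
Event 4 (swap ring<->pen: now ring:Oscar, pen:Rupert). State: pen:Rupert, ring:Oscar
Event 5 (give pen: Rupert -> Sybil). State: pen:Sybil, ring:Oscar
Event 6 (give ring: Oscar -> Sybil). State: pen:Sybil, ring:Sybil

Final state: pen:Sybil, ring:Sybil
Sybil holds: pen, ring.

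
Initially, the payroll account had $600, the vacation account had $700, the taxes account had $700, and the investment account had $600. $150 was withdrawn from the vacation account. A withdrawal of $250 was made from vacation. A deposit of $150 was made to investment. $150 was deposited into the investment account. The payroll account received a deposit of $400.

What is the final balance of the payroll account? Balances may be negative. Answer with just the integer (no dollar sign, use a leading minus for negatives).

Tracking account balances step by step:
Start: payroll=600, vacation=700, taxes=700, investment=600
Event 1 (withdraw 150 from vacation): vacation: 700 - 150 = 550. Balances: payroll=600, vacation=550, taxes=700, investment=600
Event 2 (withdraw 250 from vacation): vacation: 550 - 250 = 300. Balances: payroll=600, vacation=300, taxes=700, investment=600
Event 3 (deposit 150 to investment): investment: 600 + 150 = 750. Balances: payroll=600, vacation=300, taxes=700, investment=750
Event 4 (deposit 150 to investment): investment: 750 + 150 = 900. Balances: payroll=600, vacation=300, taxes=700, investment=900
Event 5 (deposit 400 to payroll): payroll: 600 + 400 = 1000. Balances: payroll=1000, vacation=300, taxes=700, investment=900

Final balance of payroll: 1000

Answer: 1000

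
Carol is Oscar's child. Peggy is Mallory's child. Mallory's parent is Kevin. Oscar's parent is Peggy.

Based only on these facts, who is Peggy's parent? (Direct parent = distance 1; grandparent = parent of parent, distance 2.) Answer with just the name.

Reconstructing the parent chain from the given facts:
  Kevin -> Mallory -> Peggy -> Oscar -> Carol
(each arrow means 'parent of the next')
Positions in the chain (0 = top):
  position of Kevin: 0
  position of Mallory: 1
  position of Peggy: 2
  position of Oscar: 3
  position of Carol: 4

Peggy is at position 2; the parent is 1 step up the chain, i.e. position 1: Mallory.

Answer: Mallory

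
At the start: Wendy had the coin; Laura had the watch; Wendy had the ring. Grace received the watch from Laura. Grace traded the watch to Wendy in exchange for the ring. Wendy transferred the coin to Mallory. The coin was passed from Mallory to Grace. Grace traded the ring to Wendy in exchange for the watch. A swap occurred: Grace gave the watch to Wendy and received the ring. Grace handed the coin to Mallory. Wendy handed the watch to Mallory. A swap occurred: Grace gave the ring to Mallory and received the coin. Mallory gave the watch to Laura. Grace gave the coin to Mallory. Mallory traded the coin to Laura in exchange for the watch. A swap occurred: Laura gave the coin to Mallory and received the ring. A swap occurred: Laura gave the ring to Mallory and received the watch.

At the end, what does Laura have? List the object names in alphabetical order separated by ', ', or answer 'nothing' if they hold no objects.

Tracking all object holders:
Start: coin:Wendy, watch:Laura, ring:Wendy
Event 1 (give watch: Laura -> Grace). State: coin:Wendy, watch:Grace, ring:Wendy
Event 2 (swap watch<->ring: now watch:Wendy, ring:Grace). State: coin:Wendy, watch:Wendy, ring:Grace
Event 3 (give coin: Wendy -> Mallory). State: coin:Mallory, watch:Wendy, ring:Grace
Event 4 (give coin: Mallory -> Grace). State: coin:Grace, watch:Wendy, ring:Grace
Event 5 (swap ring<->watch: now ring:Wendy, watch:Grace). State: coin:Grace, watch:Grace, ring:Wendy
Event 6 (swap watch<->ring: now watch:Wendy, ring:Grace). State: coin:Grace, watch:Wendy, ring:Grace
Event 7 (give coin: Grace -> Mallory). State: coin:Mallory, watch:Wendy, ring:Grace
Event 8 (give watch: Wendy -> Mallory). State: coin:Mallory, watch:Mallory, ring:Grace
Event 9 (swap ring<->coin: now ring:Mallory, coin:Grace). State: coin:Grace, watch:Mallory, ring:Mallory
Event 10 (give watch: Mallory -> Laura). State: coin:Grace, watch:Laura, ring:Mallory
Event 11 (give coin: Grace -> Mallory). State: coin:Mallory, watch:Laura, ring:Mallory
Event 12 (swap coin<->watch: now coin:Laura, watch:Mallory). State: coin:Laura, watch:Mallory, ring:Mallory
Event 13 (swap coin<->ring: now coin:Mallory, ring:Laura). State: coin:Mallory, watch:Mallory, ring:Laura
Event 14 (swap ring<->watch: now ring:Mallory, watch:Laura). State: coin:Mallory, watch:Laura, ring:Mallory

Final state: coin:Mallory, watch:Laura, ring:Mallory
Laura holds: watch.

Answer: watch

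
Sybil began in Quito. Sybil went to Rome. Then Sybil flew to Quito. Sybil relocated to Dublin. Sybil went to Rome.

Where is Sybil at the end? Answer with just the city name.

Tracking Sybil's location:
Start: Sybil is in Quito.
After move 1: Quito -> Rome. Sybil is in Rome.
After move 2: Rome -> Quito. Sybil is in Quito.
After move 3: Quito -> Dublin. Sybil is in Dublin.
After move 4: Dublin -> Rome. Sybil is in Rome.

Answer: Rome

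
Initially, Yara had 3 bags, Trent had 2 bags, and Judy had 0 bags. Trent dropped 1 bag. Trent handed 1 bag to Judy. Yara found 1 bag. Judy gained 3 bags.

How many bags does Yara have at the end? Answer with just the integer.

Tracking counts step by step:
Start: Yara=3, Trent=2, Judy=0
Event 1 (Trent -1): Trent: 2 -> 1. State: Yara=3, Trent=1, Judy=0
Event 2 (Trent -> Judy, 1): Trent: 1 -> 0, Judy: 0 -> 1. State: Yara=3, Trent=0, Judy=1
Event 3 (Yara +1): Yara: 3 -> 4. State: Yara=4, Trent=0, Judy=1
Event 4 (Judy +3): Judy: 1 -> 4. State: Yara=4, Trent=0, Judy=4

Yara's final count: 4

Answer: 4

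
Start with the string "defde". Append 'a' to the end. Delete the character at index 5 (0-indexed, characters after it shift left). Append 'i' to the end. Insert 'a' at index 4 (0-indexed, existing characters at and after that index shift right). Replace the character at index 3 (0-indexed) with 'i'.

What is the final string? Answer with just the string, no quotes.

Applying each edit step by step:
Start: "defde"
Op 1 (append 'a'): "defde" -> "defdea"
Op 2 (delete idx 5 = 'a'): "defdea" -> "defde"
Op 3 (append 'i'): "defde" -> "defdei"
Op 4 (insert 'a' at idx 4): "defdei" -> "defdaei"
Op 5 (replace idx 3: 'd' -> 'i'): "defdaei" -> "defiaei"

Answer: defiaei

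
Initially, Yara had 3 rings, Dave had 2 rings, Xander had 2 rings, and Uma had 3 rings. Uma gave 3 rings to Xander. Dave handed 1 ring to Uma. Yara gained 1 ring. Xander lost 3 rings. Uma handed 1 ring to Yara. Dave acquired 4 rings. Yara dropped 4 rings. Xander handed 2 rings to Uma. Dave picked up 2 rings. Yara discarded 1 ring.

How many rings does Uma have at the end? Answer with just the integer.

Answer: 2

Derivation:
Tracking counts step by step:
Start: Yara=3, Dave=2, Xander=2, Uma=3
Event 1 (Uma -> Xander, 3): Uma: 3 -> 0, Xander: 2 -> 5. State: Yara=3, Dave=2, Xander=5, Uma=0
Event 2 (Dave -> Uma, 1): Dave: 2 -> 1, Uma: 0 -> 1. State: Yara=3, Dave=1, Xander=5, Uma=1
Event 3 (Yara +1): Yara: 3 -> 4. State: Yara=4, Dave=1, Xander=5, Uma=1
Event 4 (Xander -3): Xander: 5 -> 2. State: Yara=4, Dave=1, Xander=2, Uma=1
Event 5 (Uma -> Yara, 1): Uma: 1 -> 0, Yara: 4 -> 5. State: Yara=5, Dave=1, Xander=2, Uma=0
Event 6 (Dave +4): Dave: 1 -> 5. State: Yara=5, Dave=5, Xander=2, Uma=0
Event 7 (Yara -4): Yara: 5 -> 1. State: Yara=1, Dave=5, Xander=2, Uma=0
Event 8 (Xander -> Uma, 2): Xander: 2 -> 0, Uma: 0 -> 2. State: Yara=1, Dave=5, Xander=0, Uma=2
Event 9 (Dave +2): Dave: 5 -> 7. State: Yara=1, Dave=7, Xander=0, Uma=2
Event 10 (Yara -1): Yara: 1 -> 0. State: Yara=0, Dave=7, Xander=0, Uma=2

Uma's final count: 2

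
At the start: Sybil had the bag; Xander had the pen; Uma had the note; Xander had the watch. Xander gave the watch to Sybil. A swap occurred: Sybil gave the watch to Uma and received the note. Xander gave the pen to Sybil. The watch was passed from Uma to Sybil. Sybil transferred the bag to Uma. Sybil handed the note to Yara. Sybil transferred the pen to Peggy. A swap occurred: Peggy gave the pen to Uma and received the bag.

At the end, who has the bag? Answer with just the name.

Tracking all object holders:
Start: bag:Sybil, pen:Xander, note:Uma, watch:Xander
Event 1 (give watch: Xander -> Sybil). State: bag:Sybil, pen:Xander, note:Uma, watch:Sybil
Event 2 (swap watch<->note: now watch:Uma, note:Sybil). State: bag:Sybil, pen:Xander, note:Sybil, watch:Uma
Event 3 (give pen: Xander -> Sybil). State: bag:Sybil, pen:Sybil, note:Sybil, watch:Uma
Event 4 (give watch: Uma -> Sybil). State: bag:Sybil, pen:Sybil, note:Sybil, watch:Sybil
Event 5 (give bag: Sybil -> Uma). State: bag:Uma, pen:Sybil, note:Sybil, watch:Sybil
Event 6 (give note: Sybil -> Yara). State: bag:Uma, pen:Sybil, note:Yara, watch:Sybil
Event 7 (give pen: Sybil -> Peggy). State: bag:Uma, pen:Peggy, note:Yara, watch:Sybil
Event 8 (swap pen<->bag: now pen:Uma, bag:Peggy). State: bag:Peggy, pen:Uma, note:Yara, watch:Sybil

Final state: bag:Peggy, pen:Uma, note:Yara, watch:Sybil
The bag is held by Peggy.

Answer: Peggy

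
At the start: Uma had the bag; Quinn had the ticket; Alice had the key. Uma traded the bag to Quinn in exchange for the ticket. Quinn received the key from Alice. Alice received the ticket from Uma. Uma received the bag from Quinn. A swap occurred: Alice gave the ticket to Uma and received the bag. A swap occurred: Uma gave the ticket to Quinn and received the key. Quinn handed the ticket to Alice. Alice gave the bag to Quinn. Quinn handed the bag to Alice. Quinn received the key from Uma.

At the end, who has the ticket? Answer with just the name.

Tracking all object holders:
Start: bag:Uma, ticket:Quinn, key:Alice
Event 1 (swap bag<->ticket: now bag:Quinn, ticket:Uma). State: bag:Quinn, ticket:Uma, key:Alice
Event 2 (give key: Alice -> Quinn). State: bag:Quinn, ticket:Uma, key:Quinn
Event 3 (give ticket: Uma -> Alice). State: bag:Quinn, ticket:Alice, key:Quinn
Event 4 (give bag: Quinn -> Uma). State: bag:Uma, ticket:Alice, key:Quinn
Event 5 (swap ticket<->bag: now ticket:Uma, bag:Alice). State: bag:Alice, ticket:Uma, key:Quinn
Event 6 (swap ticket<->key: now ticket:Quinn, key:Uma). State: bag:Alice, ticket:Quinn, key:Uma
Event 7 (give ticket: Quinn -> Alice). State: bag:Alice, ticket:Alice, key:Uma
Event 8 (give bag: Alice -> Quinn). State: bag:Quinn, ticket:Alice, key:Uma
Event 9 (give bag: Quinn -> Alice). State: bag:Alice, ticket:Alice, key:Uma
Event 10 (give key: Uma -> Quinn). State: bag:Alice, ticket:Alice, key:Quinn

Final state: bag:Alice, ticket:Alice, key:Quinn
The ticket is held by Alice.

Answer: Alice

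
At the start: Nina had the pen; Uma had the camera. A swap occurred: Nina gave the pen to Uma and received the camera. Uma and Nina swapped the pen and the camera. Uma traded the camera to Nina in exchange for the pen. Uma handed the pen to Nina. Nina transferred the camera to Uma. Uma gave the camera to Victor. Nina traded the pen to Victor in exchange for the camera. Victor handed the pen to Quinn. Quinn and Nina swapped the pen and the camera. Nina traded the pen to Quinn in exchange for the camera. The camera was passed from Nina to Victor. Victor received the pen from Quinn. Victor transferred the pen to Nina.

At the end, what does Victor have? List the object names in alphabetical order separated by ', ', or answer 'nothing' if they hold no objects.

Answer: camera

Derivation:
Tracking all object holders:
Start: pen:Nina, camera:Uma
Event 1 (swap pen<->camera: now pen:Uma, camera:Nina). State: pen:Uma, camera:Nina
Event 2 (swap pen<->camera: now pen:Nina, camera:Uma). State: pen:Nina, camera:Uma
Event 3 (swap camera<->pen: now camera:Nina, pen:Uma). State: pen:Uma, camera:Nina
Event 4 (give pen: Uma -> Nina). State: pen:Nina, camera:Nina
Event 5 (give camera: Nina -> Uma). State: pen:Nina, camera:Uma
Event 6 (give camera: Uma -> Victor). State: pen:Nina, camera:Victor
Event 7 (swap pen<->camera: now pen:Victor, camera:Nina). State: pen:Victor, camera:Nina
Event 8 (give pen: Victor -> Quinn). State: pen:Quinn, camera:Nina
Event 9 (swap pen<->camera: now pen:Nina, camera:Quinn). State: pen:Nina, camera:Quinn
Event 10 (swap pen<->camera: now pen:Quinn, camera:Nina). State: pen:Quinn, camera:Nina
Event 11 (give camera: Nina -> Victor). State: pen:Quinn, camera:Victor
Event 12 (give pen: Quinn -> Victor). State: pen:Victor, camera:Victor
Event 13 (give pen: Victor -> Nina). State: pen:Nina, camera:Victor

Final state: pen:Nina, camera:Victor
Victor holds: camera.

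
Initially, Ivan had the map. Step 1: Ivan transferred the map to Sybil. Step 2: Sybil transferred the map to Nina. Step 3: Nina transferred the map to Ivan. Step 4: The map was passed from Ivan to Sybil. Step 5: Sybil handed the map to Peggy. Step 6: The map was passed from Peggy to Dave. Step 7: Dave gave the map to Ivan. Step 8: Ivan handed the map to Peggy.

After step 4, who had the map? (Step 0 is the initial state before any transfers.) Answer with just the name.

Tracking the map holder through step 4:
After step 0 (start): Ivan
After step 1: Sybil
After step 2: Nina
After step 3: Ivan
After step 4: Sybil

At step 4, the holder is Sybil.

Answer: Sybil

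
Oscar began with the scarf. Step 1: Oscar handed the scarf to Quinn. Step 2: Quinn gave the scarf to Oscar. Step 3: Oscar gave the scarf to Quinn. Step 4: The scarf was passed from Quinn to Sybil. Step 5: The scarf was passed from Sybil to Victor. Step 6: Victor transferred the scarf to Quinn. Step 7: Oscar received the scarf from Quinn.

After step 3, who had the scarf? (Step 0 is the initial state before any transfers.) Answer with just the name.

Tracking the scarf holder through step 3:
After step 0 (start): Oscar
After step 1: Quinn
After step 2: Oscar
After step 3: Quinn

At step 3, the holder is Quinn.

Answer: Quinn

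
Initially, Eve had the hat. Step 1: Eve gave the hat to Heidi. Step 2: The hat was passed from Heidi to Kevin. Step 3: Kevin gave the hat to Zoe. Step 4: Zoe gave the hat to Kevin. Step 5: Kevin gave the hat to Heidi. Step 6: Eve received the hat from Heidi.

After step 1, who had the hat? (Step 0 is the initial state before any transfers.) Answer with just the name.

Tracking the hat holder through step 1:
After step 0 (start): Eve
After step 1: Heidi

At step 1, the holder is Heidi.

Answer: Heidi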